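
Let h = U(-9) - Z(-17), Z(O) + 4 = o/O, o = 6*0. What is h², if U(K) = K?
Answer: 25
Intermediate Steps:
o = 0
Z(O) = -4 (Z(O) = -4 + 0/O = -4 + 0 = -4)
h = -5 (h = -9 - 1*(-4) = -9 + 4 = -5)
h² = (-5)² = 25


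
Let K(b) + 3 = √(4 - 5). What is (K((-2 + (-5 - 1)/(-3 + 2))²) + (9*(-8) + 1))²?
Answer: (74 - I)² ≈ 5475.0 - 148.0*I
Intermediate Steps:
K(b) = -3 + I (K(b) = -3 + √(4 - 5) = -3 + √(-1) = -3 + I)
(K((-2 + (-5 - 1)/(-3 + 2))²) + (9*(-8) + 1))² = ((-3 + I) + (9*(-8) + 1))² = ((-3 + I) + (-72 + 1))² = ((-3 + I) - 71)² = (-74 + I)²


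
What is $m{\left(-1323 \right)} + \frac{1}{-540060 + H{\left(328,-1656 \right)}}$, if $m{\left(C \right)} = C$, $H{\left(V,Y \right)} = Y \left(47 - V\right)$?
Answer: $- \frac{98859853}{74724} \approx -1323.0$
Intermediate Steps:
$m{\left(-1323 \right)} + \frac{1}{-540060 + H{\left(328,-1656 \right)}} = -1323 + \frac{1}{-540060 - 1656 \left(47 - 328\right)} = -1323 + \frac{1}{-540060 - -465336} = -1323 + \frac{1}{-540060 + 465336} = -1323 + \frac{1}{-74724} = -1323 - \frac{1}{74724} = - \frac{98859853}{74724}$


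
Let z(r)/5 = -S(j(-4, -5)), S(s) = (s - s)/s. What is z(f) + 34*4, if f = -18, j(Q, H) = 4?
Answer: 136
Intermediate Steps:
S(s) = 0 (S(s) = 0/s = 0)
z(r) = 0 (z(r) = 5*(-1*0) = 5*0 = 0)
z(f) + 34*4 = 0 + 34*4 = 0 + 136 = 136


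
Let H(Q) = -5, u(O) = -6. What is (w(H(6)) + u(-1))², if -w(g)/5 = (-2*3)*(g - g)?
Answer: 36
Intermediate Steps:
w(g) = 0 (w(g) = -5*(-2*3)*(g - g) = -(-30)*0 = -5*0 = 0)
(w(H(6)) + u(-1))² = (0 - 6)² = (-6)² = 36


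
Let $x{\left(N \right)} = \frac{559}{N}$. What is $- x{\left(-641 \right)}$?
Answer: $\frac{559}{641} \approx 0.87208$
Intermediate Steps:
$- x{\left(-641 \right)} = - \frac{559}{-641} = - \frac{559 \left(-1\right)}{641} = \left(-1\right) \left(- \frac{559}{641}\right) = \frac{559}{641}$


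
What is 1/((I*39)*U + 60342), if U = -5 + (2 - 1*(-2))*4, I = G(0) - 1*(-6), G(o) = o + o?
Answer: 1/62916 ≈ 1.5894e-5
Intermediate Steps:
G(o) = 2*o
I = 6 (I = 2*0 - 1*(-6) = 0 + 6 = 6)
U = 11 (U = -5 + (2 + 2)*4 = -5 + 4*4 = -5 + 16 = 11)
1/((I*39)*U + 60342) = 1/((6*39)*11 + 60342) = 1/(234*11 + 60342) = 1/(2574 + 60342) = 1/62916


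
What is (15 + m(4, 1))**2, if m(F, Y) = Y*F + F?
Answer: 529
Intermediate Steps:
m(F, Y) = F + F*Y (m(F, Y) = F*Y + F = F + F*Y)
(15 + m(4, 1))**2 = (15 + 4*(1 + 1))**2 = (15 + 4*2)**2 = (15 + 8)**2 = 23**2 = 529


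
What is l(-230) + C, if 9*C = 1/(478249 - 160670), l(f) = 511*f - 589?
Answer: -337609025108/2858211 ≈ -1.1812e+5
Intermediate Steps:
l(f) = -589 + 511*f
C = 1/2858211 (C = 1/(9*(478249 - 160670)) = (⅑)/317579 = (⅑)*(1/317579) = 1/2858211 ≈ 3.4987e-7)
l(-230) + C = (-589 + 511*(-230)) + 1/2858211 = (-589 - 117530) + 1/2858211 = -118119 + 1/2858211 = -337609025108/2858211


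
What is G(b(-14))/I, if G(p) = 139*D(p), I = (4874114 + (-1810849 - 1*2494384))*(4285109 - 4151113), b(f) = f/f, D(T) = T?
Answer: 1/548401284 ≈ 1.8235e-9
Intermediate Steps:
b(f) = 1
I = 76227778476 (I = (4874114 + (-1810849 - 2494384))*133996 = (4874114 - 4305233)*133996 = 568881*133996 = 76227778476)
G(p) = 139*p
G(b(-14))/I = (139*1)/76227778476 = 139*(1/76227778476) = 1/548401284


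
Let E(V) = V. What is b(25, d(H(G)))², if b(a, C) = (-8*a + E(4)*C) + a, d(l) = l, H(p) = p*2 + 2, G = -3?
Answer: 36481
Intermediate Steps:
H(p) = 2 + 2*p (H(p) = 2*p + 2 = 2 + 2*p)
b(a, C) = -7*a + 4*C (b(a, C) = (-8*a + 4*C) + a = -7*a + 4*C)
b(25, d(H(G)))² = (-7*25 + 4*(2 + 2*(-3)))² = (-175 + 4*(2 - 6))² = (-175 + 4*(-4))² = (-175 - 16)² = (-191)² = 36481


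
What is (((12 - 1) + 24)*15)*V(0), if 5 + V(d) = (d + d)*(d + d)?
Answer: -2625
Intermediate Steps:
V(d) = -5 + 4*d² (V(d) = -5 + (d + d)*(d + d) = -5 + (2*d)*(2*d) = -5 + 4*d²)
(((12 - 1) + 24)*15)*V(0) = (((12 - 1) + 24)*15)*(-5 + 4*0²) = ((11 + 24)*15)*(-5 + 4*0) = (35*15)*(-5 + 0) = 525*(-5) = -2625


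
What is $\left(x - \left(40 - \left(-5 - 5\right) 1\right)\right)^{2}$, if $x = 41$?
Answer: $81$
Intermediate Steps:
$\left(x - \left(40 - \left(-5 - 5\right) 1\right)\right)^{2} = \left(41 - \left(40 - \left(-5 - 5\right) 1\right)\right)^{2} = \left(41 - 50\right)^{2} = \left(-9\right)^{2} = 81$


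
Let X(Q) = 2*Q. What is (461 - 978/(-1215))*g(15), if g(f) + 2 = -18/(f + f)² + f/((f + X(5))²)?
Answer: -93328469/101250 ≈ -921.76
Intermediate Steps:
g(f) = -2 - 9/(2*f²) + f/(10 + f)² (g(f) = -2 + (-18/(f + f)² + f/((f + 2*5)²)) = -2 + (-18*1/(4*f²) + f/((f + 10)²)) = -2 + (-18*1/(4*f²) + f/((10 + f)²)) = -2 + (-9/(2*f²) + f/(10 + f)²) = -2 - 9/(2*f²) + f/(10 + f)²)
(461 - 978/(-1215))*g(15) = (461 - 978/(-1215))*(-2 - 9/2/15² + 15/(10 + 15)²) = (461 - 978*(-1/1215))*(-2 - 9/2*1/225 + 15/25²) = (461 + 326/405)*(-2 - 1/50 + 15*(1/625)) = 187031*(-2 - 1/50 + 3/125)/405 = (187031/405)*(-499/250) = -93328469/101250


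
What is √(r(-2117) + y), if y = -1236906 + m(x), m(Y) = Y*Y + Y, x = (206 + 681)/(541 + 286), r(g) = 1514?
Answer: 5*I*√33796755794/827 ≈ 1111.5*I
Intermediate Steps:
x = 887/827 ≈ 1.0726
m(Y) = Y + Y² (m(Y) = Y² + Y = Y + Y²)
y = -845954363356/683929 (y = -1236906 + 887*(1 + 887/827)/827 = -1236906 + (887/827)*(1714/827) = -1236906 + 1520318/683929 = -845954363356/683929 ≈ -1.2369e+6)
√(r(-2117) + y) = √(1514 - 845954363356/683929) = √(-844918894850/683929) = 5*I*√33796755794/827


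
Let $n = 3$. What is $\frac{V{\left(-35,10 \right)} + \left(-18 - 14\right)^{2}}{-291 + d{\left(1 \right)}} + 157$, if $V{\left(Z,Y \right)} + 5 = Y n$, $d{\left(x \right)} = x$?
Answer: $\frac{44481}{290} \approx 153.38$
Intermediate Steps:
$V{\left(Z,Y \right)} = -5 + 3 Y$ ($V{\left(Z,Y \right)} = -5 + Y 3 = -5 + 3 Y$)
$\frac{V{\left(-35,10 \right)} + \left(-18 - 14\right)^{2}}{-291 + d{\left(1 \right)}} + 157 = \frac{\left(-5 + 3 \cdot 10\right) + \left(-18 - 14\right)^{2}}{-291 + 1} + 157 = \frac{\left(-5 + 30\right) + \left(-32\right)^{2}}{-290} + 157 = \left(25 + 1024\right) \left(- \frac{1}{290}\right) + 157 = 1049 \left(- \frac{1}{290}\right) + 157 = - \frac{1049}{290} + 157 = \frac{44481}{290}$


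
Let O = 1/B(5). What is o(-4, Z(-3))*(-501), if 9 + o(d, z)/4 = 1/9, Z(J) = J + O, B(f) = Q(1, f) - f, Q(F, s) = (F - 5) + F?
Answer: 53440/3 ≈ 17813.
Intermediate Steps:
Q(F, s) = -5 + 2*F (Q(F, s) = (-5 + F) + F = -5 + 2*F)
B(f) = -3 - f (B(f) = (-5 + 2*1) - f = (-5 + 2) - f = -3 - f)
O = -⅛ (O = 1/(-3 - 1*5) = 1/(-3 - 5) = 1/(-8) = -⅛ ≈ -0.12500)
Z(J) = -⅛ + J (Z(J) = J - ⅛ = -⅛ + J)
o(d, z) = -320/9 (o(d, z) = -36 + 4/9 = -320/9)
o(-4, Z(-3))*(-501) = -320/9*(-501) = 53440/3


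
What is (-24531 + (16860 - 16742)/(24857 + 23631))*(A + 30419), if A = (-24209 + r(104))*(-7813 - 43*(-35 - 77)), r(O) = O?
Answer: -370542649713220/209 ≈ -1.7729e+12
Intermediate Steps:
A = 72242685 (A = (-24209 + 104)*(-7813 - 43*(-35 - 77)) = -24105*(-7813 - 43*(-112)) = -24105*(-7813 + 4816) = -24105*(-2997) = 72242685)
(-24531 + (16860 - 16742)/(24857 + 23631))*(A + 30419) = (-24531 + (16860 - 16742)/(24857 + 23631))*(72242685 + 30419) = (-24531 + 118/48488)*72273104 = (-24531 + 118*(1/48488))*72273104 = (-24531 + 59/24244)*72273104 = -594729505/24244*72273104 = -370542649713220/209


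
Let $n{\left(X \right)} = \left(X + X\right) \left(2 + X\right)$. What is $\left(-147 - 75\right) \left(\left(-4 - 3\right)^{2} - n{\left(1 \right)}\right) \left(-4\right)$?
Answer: $38184$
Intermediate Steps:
$n{\left(X \right)} = 2 X \left(2 + X\right)$
$\left(-147 - 75\right) \left(\left(-4 - 3\right)^{2} - n{\left(1 \right)}\right) \left(-4\right) = \left(-147 - 75\right) \left(\left(-4 - 3\right)^{2} - 2 \cdot 1 \left(2 + 1\right)\right) \left(-4\right) = \left(-147 + \left(-75 + 0\right)\right) \left(\left(-7\right)^{2} - 2 \cdot 1 \cdot 3\right) \left(-4\right) = \left(-147 - 75\right) \left(49 - 6\right) \left(-4\right) = - 222 \left(49 - 6\right) \left(-4\right) = - 222 \cdot 43 \left(-4\right) = \left(-222\right) \left(-172\right) = 38184$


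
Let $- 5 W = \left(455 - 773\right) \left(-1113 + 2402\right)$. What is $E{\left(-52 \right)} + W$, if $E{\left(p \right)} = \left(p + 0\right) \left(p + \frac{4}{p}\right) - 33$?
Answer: $\frac{423277}{5} \approx 84655.0$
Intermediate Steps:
$W = \frac{409902}{5}$ ($W = - \frac{\left(455 - 773\right) \left(-1113 + 2402\right)}{5} = - \frac{\left(-318\right) 1289}{5} = \left(- \frac{1}{5}\right) \left(-409902\right) = \frac{409902}{5} \approx 81980.0$)
$E{\left(p \right)} = -33 + p \left(p + \frac{4}{p}\right)$ ($E{\left(p \right)} = p \left(p + \frac{4}{p}\right) - 33 = -33 + p \left(p + \frac{4}{p}\right)$)
$E{\left(-52 \right)} + W = \left(-29 + \left(-52\right)^{2}\right) + \frac{409902}{5} = \left(-29 + 2704\right) + \frac{409902}{5} = 2675 + \frac{409902}{5} = \frac{423277}{5}$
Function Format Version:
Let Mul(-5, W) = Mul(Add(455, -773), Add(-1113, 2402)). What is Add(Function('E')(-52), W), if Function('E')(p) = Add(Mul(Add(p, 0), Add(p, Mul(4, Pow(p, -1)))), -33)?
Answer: Rational(423277, 5) ≈ 84655.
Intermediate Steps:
W = Rational(409902, 5) (W = Mul(Rational(-1, 5), Mul(Add(455, -773), Add(-1113, 2402))) = Mul(Rational(-1, 5), Mul(-318, 1289)) = Mul(Rational(-1, 5), -409902) = Rational(409902, 5) ≈ 81980.)
Function('E')(p) = Add(-33, Mul(p, Add(p, Mul(4, Pow(p, -1))))) (Function('E')(p) = Add(Mul(p, Add(p, Mul(4, Pow(p, -1)))), -33) = Add(-33, Mul(p, Add(p, Mul(4, Pow(p, -1))))))
Add(Function('E')(-52), W) = Add(Add(-29, Pow(-52, 2)), Rational(409902, 5)) = Add(Add(-29, 2704), Rational(409902, 5)) = Add(2675, Rational(409902, 5)) = Rational(423277, 5)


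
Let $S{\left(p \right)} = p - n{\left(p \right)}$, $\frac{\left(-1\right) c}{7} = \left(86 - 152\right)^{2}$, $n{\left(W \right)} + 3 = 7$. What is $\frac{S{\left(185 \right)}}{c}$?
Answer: $- \frac{181}{30492} \approx -0.005936$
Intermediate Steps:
$n{\left(W \right)} = 4$ ($n{\left(W \right)} = -3 + 7 = 4$)
$c = -30492$ ($c = - 7 \left(86 - 152\right)^{2} = - 7 \left(-66\right)^{2} = \left(-7\right) 4356 = -30492$)
$S{\left(p \right)} = -4 + p$ ($S{\left(p \right)} = p - 4 = -4 + p$)
$\frac{S{\left(185 \right)}}{c} = \frac{-4 + 185}{-30492} = 181 \left(- \frac{1}{30492}\right) = - \frac{181}{30492}$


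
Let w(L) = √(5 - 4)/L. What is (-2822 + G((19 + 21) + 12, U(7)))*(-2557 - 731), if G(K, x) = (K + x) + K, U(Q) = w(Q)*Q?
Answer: 8933496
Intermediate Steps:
w(L) = 1/L (w(L) = √1/L = 1/L)
U(Q) = 1 (U(Q) = Q/Q = 1)
G(K, x) = x + 2*K
(-2822 + G((19 + 21) + 12, U(7)))*(-2557 - 731) = (-2822 + (1 + 2*((19 + 21) + 12)))*(-2557 - 731) = (-2822 + (1 + 2*(40 + 12)))*(-3288) = (-2822 + (1 + 2*52))*(-3288) = (-2822 + (1 + 104))*(-3288) = (-2822 + 105)*(-3288) = -2717*(-3288) = 8933496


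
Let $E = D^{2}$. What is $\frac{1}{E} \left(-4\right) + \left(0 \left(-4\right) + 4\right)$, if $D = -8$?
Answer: $\frac{63}{16} \approx 3.9375$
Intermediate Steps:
$E = 64$ ($E = \left(-8\right)^{2} = 64$)
$\frac{1}{E} \left(-4\right) + \left(0 \left(-4\right) + 4\right) = \frac{1}{64} \left(-4\right) + \left(0 \left(-4\right) + 4\right) = \frac{1}{64} \left(-4\right) + \left(0 + 4\right) = - \frac{1}{16} + 4 = \frac{63}{16}$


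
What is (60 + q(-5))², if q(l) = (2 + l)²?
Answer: 4761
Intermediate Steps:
(60 + q(-5))² = (60 + (2 - 5)²)² = (60 + (-3)²)² = (60 + 9)² = 69² = 4761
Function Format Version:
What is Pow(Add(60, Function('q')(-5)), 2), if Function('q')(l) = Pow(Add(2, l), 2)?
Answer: 4761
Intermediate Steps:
Pow(Add(60, Function('q')(-5)), 2) = Pow(Add(60, Pow(Add(2, -5), 2)), 2) = Pow(Add(60, Pow(-3, 2)), 2) = Pow(Add(60, 9), 2) = Pow(69, 2) = 4761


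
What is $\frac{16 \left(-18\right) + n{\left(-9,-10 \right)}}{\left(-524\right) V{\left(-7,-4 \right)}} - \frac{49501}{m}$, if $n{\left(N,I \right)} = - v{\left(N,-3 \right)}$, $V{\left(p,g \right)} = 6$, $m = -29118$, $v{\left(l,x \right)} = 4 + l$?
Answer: $\frac{27311923}{15257832} \approx 1.79$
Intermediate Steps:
$n{\left(N,I \right)} = -4 - N$ ($n{\left(N,I \right)} = - (4 + N) = -4 - N$)
$\frac{16 \left(-18\right) + n{\left(-9,-10 \right)}}{\left(-524\right) V{\left(-7,-4 \right)}} - \frac{49501}{m} = \frac{16 \left(-18\right) - -5}{\left(-524\right) 6} - \frac{49501}{-29118} = \frac{-288 + \left(-4 + 9\right)}{-3144} - - \frac{49501}{29118} = \left(-288 + 5\right) \left(- \frac{1}{3144}\right) + \frac{49501}{29118} = \left(-283\right) \left(- \frac{1}{3144}\right) + \frac{49501}{29118} = \frac{283}{3144} + \frac{49501}{29118} = \frac{27311923}{15257832}$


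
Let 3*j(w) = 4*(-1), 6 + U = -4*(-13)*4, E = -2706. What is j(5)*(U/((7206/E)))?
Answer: 364408/3603 ≈ 101.14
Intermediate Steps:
U = 202 (U = -6 - 4*(-13)*4 = -6 + 52*4 = -6 + 208 = 202)
j(w) = -4/3 (j(w) = (4*(-1))/3 = (1/3)*(-4) = -4/3)
j(5)*(U/((7206/E))) = -808/(3*(7206/(-2706))) = -808/(3*(7206*(-1/2706))) = -808/(3*(-1201/451)) = -808*(-451)/(3*1201) = -4/3*(-91102/1201) = 364408/3603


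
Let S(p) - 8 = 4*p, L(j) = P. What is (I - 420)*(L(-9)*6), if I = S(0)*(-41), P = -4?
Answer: 17952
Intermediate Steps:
L(j) = -4
S(p) = 8 + 4*p
I = -328 (I = (8 + 4*0)*(-41) = (8 + 0)*(-41) = 8*(-41) = -328)
(I - 420)*(L(-9)*6) = (-328 - 420)*(-4*6) = -748*(-24) = 17952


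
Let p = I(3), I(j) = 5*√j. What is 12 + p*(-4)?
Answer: 12 - 20*√3 ≈ -22.641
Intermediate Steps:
p = 5*√3 ≈ 8.6602
12 + p*(-4) = 12 + (5*√3)*(-4) = 12 - 20*√3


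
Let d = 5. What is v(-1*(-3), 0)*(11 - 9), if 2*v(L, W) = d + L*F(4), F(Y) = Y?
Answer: 17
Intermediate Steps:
v(L, W) = 5/2 + 2*L (v(L, W) = (5 + L*4)/2 = (5 + 4*L)/2 = 5/2 + 2*L)
v(-1*(-3), 0)*(11 - 9) = (5/2 + 2*(-1*(-3)))*(11 - 9) = (5/2 + 2*3)*2 = (5/2 + 6)*2 = (17/2)*2 = 17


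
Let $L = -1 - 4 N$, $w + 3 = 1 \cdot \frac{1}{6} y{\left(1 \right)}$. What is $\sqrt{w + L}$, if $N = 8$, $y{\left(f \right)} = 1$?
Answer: $\frac{i \sqrt{1290}}{6} \approx 5.9861 i$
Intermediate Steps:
$w = - \frac{17}{6}$ ($w = -3 + 1 \cdot \frac{1}{6} \cdot 1 = -3 + \frac{1}{6} \cdot 1 = -3 + \frac{1}{6} = - \frac{17}{6} \approx -2.8333$)
$L = -33$ ($L = -1 - 32 = -33$)
$\sqrt{w + L} = \sqrt{- \frac{17}{6} - 33} = \sqrt{- \frac{215}{6}} = \frac{i \sqrt{1290}}{6}$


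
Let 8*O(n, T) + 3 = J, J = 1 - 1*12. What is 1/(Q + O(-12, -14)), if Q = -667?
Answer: -4/2675 ≈ -0.0014953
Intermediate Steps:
J = -11 (J = 1 - 12 = -11)
O(n, T) = -7/4 (O(n, T) = -3/8 + (1/8)*(-11) = -3/8 - 11/8 = -7/4)
1/(Q + O(-12, -14)) = 1/(-667 - 7/4) = 1/(-2675/4) = -4/2675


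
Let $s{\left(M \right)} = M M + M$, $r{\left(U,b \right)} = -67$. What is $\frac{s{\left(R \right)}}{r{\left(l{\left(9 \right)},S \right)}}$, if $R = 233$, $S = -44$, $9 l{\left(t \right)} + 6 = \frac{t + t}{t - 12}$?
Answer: $- \frac{54522}{67} \approx -813.76$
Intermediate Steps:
$l{\left(t \right)} = - \frac{2}{3} + \frac{2 t}{9 \left(-12 + t\right)}$ ($l{\left(t \right)} = - \frac{2}{3} + \frac{\left(t + t\right) \frac{1}{t - 12}}{9} = - \frac{2}{3} + \frac{2 t \frac{1}{-12 + t}}{9} = - \frac{2}{3} + \frac{2 t}{9 \left(-12 + t\right)}$)
$s{\left(M \right)} = M + M^{2}$ ($s{\left(M \right)} = M^{2} + M = M + M^{2}$)
$\frac{s{\left(R \right)}}{r{\left(l{\left(9 \right)},S \right)}} = \frac{233 \left(1 + 233\right)}{-67} = 233 \cdot 234 \left(- \frac{1}{67}\right) = 54522 \left(- \frac{1}{67}\right) = - \frac{54522}{67}$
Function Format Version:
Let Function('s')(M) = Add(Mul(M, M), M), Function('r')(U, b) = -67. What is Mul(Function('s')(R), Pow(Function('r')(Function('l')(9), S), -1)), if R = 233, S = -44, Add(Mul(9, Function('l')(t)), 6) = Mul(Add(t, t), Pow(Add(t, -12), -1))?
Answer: Rational(-54522, 67) ≈ -813.76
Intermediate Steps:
Function('l')(t) = Add(Rational(-2, 3), Mul(Rational(2, 9), t, Pow(Add(-12, t), -1))) (Function('l')(t) = Add(Rational(-2, 3), Mul(Rational(1, 9), Mul(Add(t, t), Pow(Add(t, -12), -1)))) = Add(Rational(-2, 3), Mul(Rational(1, 9), Mul(Mul(2, t), Pow(Add(-12, t), -1)))) = Add(Rational(-2, 3), Mul(Rational(1, 9), Mul(2, t, Pow(Add(-12, t), -1)))) = Add(Rational(-2, 3), Mul(Rational(2, 9), t, Pow(Add(-12, t), -1))))
Function('s')(M) = Add(M, Pow(M, 2)) (Function('s')(M) = Add(Pow(M, 2), M) = Add(M, Pow(M, 2)))
Mul(Function('s')(R), Pow(Function('r')(Function('l')(9), S), -1)) = Mul(Mul(233, Add(1, 233)), Pow(-67, -1)) = Mul(Mul(233, 234), Rational(-1, 67)) = Mul(54522, Rational(-1, 67)) = Rational(-54522, 67)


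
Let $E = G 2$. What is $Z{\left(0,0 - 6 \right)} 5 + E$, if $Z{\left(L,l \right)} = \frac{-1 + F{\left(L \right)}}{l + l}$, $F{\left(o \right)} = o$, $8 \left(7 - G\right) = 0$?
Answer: $\frac{173}{12} \approx 14.417$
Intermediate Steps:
$G = 7$ ($G = 7 - 0 = 7 + 0 = 7$)
$E = 14$ ($E = 7 \cdot 2 = 14$)
$Z{\left(L,l \right)} = \frac{-1 + L}{2 l}$ ($Z{\left(L,l \right)} = \frac{-1 + L}{l + l} = \frac{-1 + L}{2 l}$)
$Z{\left(0,0 - 6 \right)} 5 + E = \frac{-1 + 0}{2 \left(0 - 6\right)} 5 + 14 = \frac{1}{2} \frac{1}{0 - 6} \left(-1\right) 5 + 14 = \frac{1}{2} \frac{1}{-6} \left(-1\right) 5 + 14 = \frac{1}{2} \left(- \frac{1}{6}\right) \left(-1\right) 5 + 14 = \frac{1}{12} \cdot 5 + 14 = \frac{5}{12} + 14 = \frac{173}{12}$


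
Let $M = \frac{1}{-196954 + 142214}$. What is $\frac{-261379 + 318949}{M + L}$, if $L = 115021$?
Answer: $\frac{3151381800}{6296249539} \approx 0.50052$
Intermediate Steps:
$M = - \frac{1}{54740}$ ($M = \frac{1}{-54740} = - \frac{1}{54740} \approx -1.8268 \cdot 10^{-5}$)
$\frac{-261379 + 318949}{M + L} = \frac{-261379 + 318949}{- \frac{1}{54740} + 115021} = \frac{57570}{\frac{6296249539}{54740}} = 57570 \cdot \frac{54740}{6296249539} = \frac{3151381800}{6296249539}$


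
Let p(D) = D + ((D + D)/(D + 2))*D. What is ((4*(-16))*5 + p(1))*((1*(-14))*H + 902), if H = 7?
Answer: -255940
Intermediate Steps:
p(D) = D + 2*D²/(2 + D) (p(D) = D + ((2*D)/(2 + D))*D = D + (2*D/(2 + D))*D = D + 2*D²/(2 + D))
((4*(-16))*5 + p(1))*((1*(-14))*H + 902) = ((4*(-16))*5 + 1*(2 + 3*1)/(2 + 1))*((1*(-14))*7 + 902) = (-64*5 + 1*(2 + 3)/3)*(-14*7 + 902) = (-320 + 1*(⅓)*5)*(-98 + 902) = (-320 + 5/3)*804 = -955/3*804 = -255940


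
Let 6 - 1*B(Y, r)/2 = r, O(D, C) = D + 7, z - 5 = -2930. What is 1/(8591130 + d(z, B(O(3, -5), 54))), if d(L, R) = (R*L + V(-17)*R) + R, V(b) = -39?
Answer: 1/8875578 ≈ 1.1267e-7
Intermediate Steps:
z = -2925 (z = 5 - 2930 = -2925)
O(D, C) = 7 + D
B(Y, r) = 12 - 2*r
d(L, R) = -38*R + L*R (d(L, R) = (R*L - 39*R) + R = (L*R - 39*R) + R = (-39*R + L*R) + R = -38*R + L*R)
1/(8591130 + d(z, B(O(3, -5), 54))) = 1/(8591130 + (12 - 2*54)*(-38 - 2925)) = 1/(8591130 + (12 - 108)*(-2963)) = 1/(8591130 - 96*(-2963)) = 1/(8591130 + 284448) = 1/8875578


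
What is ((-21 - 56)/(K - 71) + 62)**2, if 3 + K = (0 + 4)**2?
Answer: 13490929/3364 ≈ 4010.4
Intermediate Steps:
K = 13 (K = -3 + (0 + 4)**2 = -3 + 4**2 = -3 + 16 = 13)
((-21 - 56)/(K - 71) + 62)**2 = ((-21 - 56)/(13 - 71) + 62)**2 = (-77/(-58) + 62)**2 = (-77*(-1/58) + 62)**2 = (77/58 + 62)**2 = (3673/58)**2 = 13490929/3364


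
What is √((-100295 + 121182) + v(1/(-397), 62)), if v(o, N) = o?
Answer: √3291978786/397 ≈ 144.52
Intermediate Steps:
√((-100295 + 121182) + v(1/(-397), 62)) = √((-100295 + 121182) + 1/(-397)) = √(20887 - 1/397) = √(8292138/397) = √3291978786/397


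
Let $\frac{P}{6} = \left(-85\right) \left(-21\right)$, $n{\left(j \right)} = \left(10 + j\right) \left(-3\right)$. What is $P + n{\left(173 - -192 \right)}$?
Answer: $9585$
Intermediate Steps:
$n{\left(j \right)} = -30 - 3 j$
$P = 10710$ ($P = 6 \left(\left(-85\right) \left(-21\right)\right) = 6 \cdot 1785 = 10710$)
$P + n{\left(173 - -192 \right)} = 10710 - \left(30 + 3 \left(173 - -192\right)\right) = 10710 - \left(30 + 3 \left(173 + 192\right)\right) = 10710 - 1125 = 9585$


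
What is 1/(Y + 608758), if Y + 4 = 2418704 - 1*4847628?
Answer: -1/1820170 ≈ -5.4940e-7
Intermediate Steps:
Y = -2428928 (Y = -4 + (2418704 - 1*4847628) = -4 + (2418704 - 4847628) = -4 - 2428924 = -2428928)
1/(Y + 608758) = 1/(-2428928 + 608758) = 1/(-1820170) = -1/1820170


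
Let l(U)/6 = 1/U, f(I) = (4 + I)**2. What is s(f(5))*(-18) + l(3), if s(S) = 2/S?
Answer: 14/9 ≈ 1.5556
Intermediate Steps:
l(U) = 6/U (l(U) = 6*(1/U) = 6/U)
s(f(5))*(-18) + l(3) = (2/((4 + 5)**2))*(-18) + 6/3 = (2/(9**2))*(-18) + 6*(1/3) = (2/81)*(-18) + 2 = -4/9 + 2 = 14/9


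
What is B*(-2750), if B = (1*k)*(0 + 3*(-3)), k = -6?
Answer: -148500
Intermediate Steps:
B = 54 (B = (1*(-6))*(0 + 3*(-3)) = -6*(0 - 9) = -6*(-9) = 54)
B*(-2750) = 54*(-2750) = -148500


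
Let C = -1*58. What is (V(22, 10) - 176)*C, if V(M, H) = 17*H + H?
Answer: -232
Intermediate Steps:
C = -58
V(M, H) = 18*H
(V(22, 10) - 176)*C = (18*10 - 176)*(-58) = (180 - 176)*(-58) = 4*(-58) = -232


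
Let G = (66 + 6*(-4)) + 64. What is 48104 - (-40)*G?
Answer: 52344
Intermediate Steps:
G = 106 (G = (66 - 24) + 64 = 42 + 64 = 106)
48104 - (-40)*G = 48104 - (-40)*106 = 48104 - 1*(-4240) = 48104 + 4240 = 52344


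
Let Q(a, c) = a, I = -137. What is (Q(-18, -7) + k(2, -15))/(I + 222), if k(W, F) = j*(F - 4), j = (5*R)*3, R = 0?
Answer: -18/85 ≈ -0.21176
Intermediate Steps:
j = 0 (j = (5*0)*3 = 0*3 = 0)
k(W, F) = 0 (k(W, F) = 0*(F - 4) = 0*(-4 + F) = 0)
(Q(-18, -7) + k(2, -15))/(I + 222) = (-18 + 0)/(-137 + 222) = -18/85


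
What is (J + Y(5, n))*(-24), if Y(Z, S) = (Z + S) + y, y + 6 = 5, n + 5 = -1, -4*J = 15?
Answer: 138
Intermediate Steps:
J = -15/4 (J = -¼*15 = -15/4 ≈ -3.7500)
n = -6 (n = -5 - 1 = -6)
y = -1 (y = -6 + 5 = -1)
Y(Z, S) = -1 + S + Z (Y(Z, S) = (Z + S) - 1 = (S + Z) - 1 = -1 + S + Z)
(J + Y(5, n))*(-24) = (-15/4 + (-1 - 6 + 5))*(-24) = (-15/4 - 2)*(-24) = -23/4*(-24) = 138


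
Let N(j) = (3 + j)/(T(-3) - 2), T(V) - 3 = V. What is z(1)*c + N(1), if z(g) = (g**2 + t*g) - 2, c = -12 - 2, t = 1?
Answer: -2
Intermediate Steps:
T(V) = 3 + V
N(j) = -3/2 - j/2 (N(j) = (3 + j)/((3 - 3) - 2) = (3 + j)/(0 - 2) = (3 + j)/(-2) = (3 + j)*(-1/2) = -3/2 - j/2)
c = -14
z(g) = -2 + g + g**2 (z(g) = (g**2 + 1*g) - 2 = (g**2 + g) - 2 = (g + g**2) - 2 = -2 + g + g**2)
z(1)*c + N(1) = (-2 + 1 + 1**2)*(-14) + (-3/2 - 1/2*1) = (-2 + 1 + 1)*(-14) + (-3/2 - 1/2) = 0*(-14) - 2 = 0 - 2 = -2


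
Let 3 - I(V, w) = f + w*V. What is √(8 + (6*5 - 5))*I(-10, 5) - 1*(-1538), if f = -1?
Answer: 1538 + 54*√33 ≈ 1848.2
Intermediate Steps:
I(V, w) = 4 - V*w (I(V, w) = 3 - (-1 + w*V) = 3 - (-1 + V*w) = 3 + (1 - V*w) = 4 - V*w)
√(8 + (6*5 - 5))*I(-10, 5) - 1*(-1538) = √(8 + (6*5 - 5))*(4 - 1*(-10)*5) - 1*(-1538) = √(8 + (30 - 5))*(4 + 50) + 1538 = √(8 + 25)*54 + 1538 = √33*54 + 1538 = 54*√33 + 1538 = 1538 + 54*√33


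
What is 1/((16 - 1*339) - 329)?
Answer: -1/652 ≈ -0.0015337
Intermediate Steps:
1/((16 - 1*339) - 329) = 1/((16 - 339) - 329) = 1/(-323 - 329) = 1/(-652) = -1/652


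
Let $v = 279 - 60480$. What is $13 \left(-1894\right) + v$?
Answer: $-84823$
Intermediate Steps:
$v = -60201$ ($v = 279 - 60480 = -60201$)
$13 \left(-1894\right) + v = 13 \left(-1894\right) - 60201 = -24622 - 60201 = -84823$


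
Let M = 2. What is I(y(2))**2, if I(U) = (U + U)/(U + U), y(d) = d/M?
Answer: 1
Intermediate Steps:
y(d) = d/2
I(U) = 1 (I(U) = (2*U)/((2*U)) = (2*U)*(1/(2*U)) = 1)
I(y(2))**2 = 1**2 = 1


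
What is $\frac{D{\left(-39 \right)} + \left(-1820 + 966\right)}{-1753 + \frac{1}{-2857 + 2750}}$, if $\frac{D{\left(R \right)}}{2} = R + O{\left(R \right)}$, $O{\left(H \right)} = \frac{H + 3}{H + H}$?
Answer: $\frac{323782}{609609} \approx 0.53113$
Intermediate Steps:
$O{\left(H \right)} = \frac{3 + H}{2 H}$
$D{\left(R \right)} = 2 R + \frac{3 + R}{R}$ ($D{\left(R \right)} = 2 \left(R + \frac{3 + R}{2 R}\right) = 2 R + \frac{3 + R}{R}$)
$\frac{D{\left(-39 \right)} + \left(-1820 + 966\right)}{-1753 + \frac{1}{-2857 + 2750}} = \frac{\left(1 + 2 \left(-39\right) + \frac{3}{-39}\right) + \left(-1820 + 966\right)}{-1753 + \frac{1}{-2857 + 2750}} = \frac{\left(1 - 78 + 3 \left(- \frac{1}{39}\right)\right) - 854}{-1753 + \frac{1}{-107}} = \frac{\left(1 - 78 - \frac{1}{13}\right) - 854}{-1753 - \frac{1}{107}} = \frac{- \frac{1002}{13} - 854}{- \frac{187572}{107}} = \left(- \frac{12104}{13}\right) \left(- \frac{107}{187572}\right) = \frac{323782}{609609}$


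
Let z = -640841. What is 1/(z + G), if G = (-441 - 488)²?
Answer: 1/222200 ≈ 4.5004e-6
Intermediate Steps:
G = 863041 (G = (-929)² = 863041)
1/(z + G) = 1/(-640841 + 863041) = 1/222200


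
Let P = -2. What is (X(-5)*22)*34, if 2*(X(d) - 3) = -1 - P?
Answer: 2618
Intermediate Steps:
X(d) = 7/2 (X(d) = 3 + (-1 - 1*(-2))/2 = 3 + (-1 + 2)/2 = 3 + (1/2)*1 = 3 + 1/2 = 7/2)
(X(-5)*22)*34 = ((7/2)*22)*34 = 77*34 = 2618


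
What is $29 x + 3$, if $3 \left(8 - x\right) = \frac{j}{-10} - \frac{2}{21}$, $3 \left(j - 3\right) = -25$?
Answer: $\frac{72691}{315} \approx 230.77$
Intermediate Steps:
$j = - \frac{16}{3}$ ($j = 3 + \frac{1}{3} \left(-25\right) = 3 - \frac{25}{3} = - \frac{16}{3} \approx -5.3333$)
$x = \frac{2474}{315}$ ($x = 8 - \frac{- \frac{16}{3 \left(-10\right)} - \frac{2}{21}}{3} = 8 - \frac{\left(- \frac{16}{3}\right) \left(- \frac{1}{10}\right) - \frac{2}{21}}{3} = 8 - \frac{\frac{8}{15} - \frac{2}{21}}{3} = 8 - \frac{46}{315} = \frac{2474}{315} \approx 7.854$)
$29 x + 3 = 29 \cdot \frac{2474}{315} + 3 = \frac{71746}{315} + 3 = \frac{72691}{315}$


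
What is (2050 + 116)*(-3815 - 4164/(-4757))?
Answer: -39299451306/4757 ≈ -8.2614e+6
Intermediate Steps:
(2050 + 116)*(-3815 - 4164/(-4757)) = 2166*(-3815 - 4164*(-1/4757)) = 2166*(-3815 + 4164/4757) = 2166*(-18143791/4757) = -39299451306/4757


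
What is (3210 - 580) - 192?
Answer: 2438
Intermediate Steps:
(3210 - 580) - 192 = 2630 - 192 = 2438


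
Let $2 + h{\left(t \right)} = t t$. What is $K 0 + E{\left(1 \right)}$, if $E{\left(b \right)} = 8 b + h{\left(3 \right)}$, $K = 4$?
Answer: $15$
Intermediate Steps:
$h{\left(t \right)} = -2 + t^{2}$ ($h{\left(t \right)} = -2 + t t = -2 + t^{2}$)
$E{\left(b \right)} = 7 + 8 b$ ($E{\left(b \right)} = 8 b - \left(2 - 3^{2}\right) = 8 b + \left(-2 + 9\right) = 8 b + 7 = 7 + 8 b$)
$K 0 + E{\left(1 \right)} = 4 \cdot 0 + \left(7 + 8 \cdot 1\right) = 0 + \left(7 + 8\right) = 0 + 15 = 15$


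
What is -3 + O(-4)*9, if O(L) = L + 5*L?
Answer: -219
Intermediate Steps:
O(L) = 6*L
-3 + O(-4)*9 = -3 + (6*(-4))*9 = -3 - 24*9 = -3 - 216 = -219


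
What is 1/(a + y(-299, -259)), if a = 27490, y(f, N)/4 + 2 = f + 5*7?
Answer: 1/26426 ≈ 3.7841e-5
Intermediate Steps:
y(f, N) = 132 + 4*f (y(f, N) = -8 + 4*(f + 5*7) = -8 + 4*(f + 35) = -8 + 4*(35 + f) = -8 + (140 + 4*f) = 132 + 4*f)
1/(a + y(-299, -259)) = 1/(27490 + (132 + 4*(-299))) = 1/(27490 + (132 - 1196)) = 1/(27490 - 1064) = 1/26426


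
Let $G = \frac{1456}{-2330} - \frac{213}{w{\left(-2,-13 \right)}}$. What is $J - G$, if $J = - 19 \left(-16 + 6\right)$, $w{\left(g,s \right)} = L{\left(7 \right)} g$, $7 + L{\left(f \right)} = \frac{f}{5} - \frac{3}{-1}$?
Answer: $\frac{7014753}{30290} \approx 231.59$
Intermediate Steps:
$L{\left(f \right)} = -4 + \frac{f}{5}$ ($L{\left(f \right)} = -7 + \left(\frac{f}{5} - \frac{3}{-1}\right) = -7 + \left(f \frac{1}{5} - -3\right) = -7 + \left(\frac{f}{5} + 3\right) = -7 + \left(3 + \frac{f}{5}\right) = -4 + \frac{f}{5}$)
$w{\left(g,s \right)} = - \frac{13 g}{5}$ ($w{\left(g,s \right)} = \left(-4 + \frac{1}{5} \cdot 7\right) g = \left(-4 + \frac{7}{5}\right) g = - \frac{13 g}{5}$)
$G = - \frac{1259653}{30290}$ ($G = \frac{1456}{-2330} - \frac{213}{\left(- \frac{13}{5}\right) \left(-2\right)} = 1456 \left(- \frac{1}{2330}\right) - \frac{213}{\frac{26}{5}} = - \frac{728}{1165} - \frac{1065}{26} = - \frac{1259653}{30290} \approx -41.586$)
$J = 190$ ($J = \left(-19\right) \left(-10\right) = 190$)
$J - G = 190 - - \frac{1259653}{30290} = 190 + \frac{1259653}{30290} = \frac{7014753}{30290}$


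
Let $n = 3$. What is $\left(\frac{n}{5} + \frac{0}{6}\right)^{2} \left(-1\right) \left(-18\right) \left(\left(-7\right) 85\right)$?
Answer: $- \frac{19278}{5} \approx -3855.6$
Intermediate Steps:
$\left(\frac{n}{5} + \frac{0}{6}\right)^{2} \left(-1\right) \left(-18\right) \left(\left(-7\right) 85\right) = \left(\frac{3}{5} + \frac{0}{6}\right)^{2} \left(-1\right) \left(-18\right) \left(\left(-7\right) 85\right) = \left(3 \cdot \frac{1}{5} + 0 \cdot \frac{1}{6}\right)^{2} \left(-1\right) \left(-18\right) \left(-595\right) = \left(\frac{3}{5} + 0\right)^{2} \left(-1\right) \left(-18\right) \left(-595\right) = \left(\frac{3}{5}\right)^{2} \left(-1\right) \left(-18\right) \left(-595\right) = \frac{9}{25} \left(-1\right) \left(-18\right) \left(-595\right) = \left(- \frac{9}{25}\right) \left(-18\right) \left(-595\right) = \frac{162}{25} \left(-595\right) = - \frac{19278}{5}$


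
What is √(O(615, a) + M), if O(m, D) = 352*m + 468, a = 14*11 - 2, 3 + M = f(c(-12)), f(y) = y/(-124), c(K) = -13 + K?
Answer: √833937355/62 ≈ 465.77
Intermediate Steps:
f(y) = -y/124 (f(y) = y*(-1/124) = -y/124)
M = -347/124 (M = -3 - (-13 - 12)/124 = -3 - 1/124*(-25) = -3 + 25/124 = -347/124 ≈ -2.7984)
a = 152 (a = 154 - 2 = 152)
O(m, D) = 468 + 352*m
√(O(615, a) + M) = √((468 + 352*615) - 347/124) = √((468 + 216480) - 347/124) = √(216948 - 347/124) = √(26901205/124) = √833937355/62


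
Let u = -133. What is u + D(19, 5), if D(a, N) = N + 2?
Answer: -126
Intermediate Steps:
D(a, N) = 2 + N
u + D(19, 5) = -133 + (2 + 5) = -133 + 7 = -126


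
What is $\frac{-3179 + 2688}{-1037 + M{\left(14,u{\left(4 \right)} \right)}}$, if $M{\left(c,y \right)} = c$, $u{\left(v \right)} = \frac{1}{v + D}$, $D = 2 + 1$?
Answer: $\frac{491}{1023} \approx 0.47996$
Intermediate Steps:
$D = 3$
$u{\left(v \right)} = \frac{1}{3 + v}$ ($u{\left(v \right)} = \frac{1}{v + 3} = \frac{1}{3 + v}$)
$\frac{-3179 + 2688}{-1037 + M{\left(14,u{\left(4 \right)} \right)}} = \frac{-3179 + 2688}{-1037 + 14} = - \frac{491}{-1023} = \left(-491\right) \left(- \frac{1}{1023}\right) = \frac{491}{1023}$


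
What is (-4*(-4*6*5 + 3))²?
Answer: 219024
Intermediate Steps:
(-4*(-4*6*5 + 3))² = (-4*(-24*5 + 3))² = (-4*(-120 + 3))² = (-4*(-117))² = 468² = 219024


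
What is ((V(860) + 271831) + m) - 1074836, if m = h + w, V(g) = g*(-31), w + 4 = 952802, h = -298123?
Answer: -174990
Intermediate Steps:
w = 952798 (w = -4 + 952802 = 952798)
V(g) = -31*g
m = 654675 (m = -298123 + 952798 = 654675)
((V(860) + 271831) + m) - 1074836 = ((-31*860 + 271831) + 654675) - 1074836 = ((-26660 + 271831) + 654675) - 1074836 = (245171 + 654675) - 1074836 = 899846 - 1074836 = -174990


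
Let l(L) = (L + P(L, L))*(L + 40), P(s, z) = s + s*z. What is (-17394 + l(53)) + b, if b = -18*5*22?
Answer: 251721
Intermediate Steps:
l(L) = (40 + L)*(L + L*(1 + L)) (l(L) = (L + L*(1 + L))*(L + 40) = (L + L*(1 + L))*(40 + L) = (40 + L)*(L + L*(1 + L)))
b = -1980 (b = -90*22 = -1980)
(-17394 + l(53)) + b = (-17394 + 53*(80 + 53**2 + 42*53)) - 1980 = (-17394 + 53*(80 + 2809 + 2226)) - 1980 = (-17394 + 53*5115) - 1980 = (-17394 + 271095) - 1980 = 253701 - 1980 = 251721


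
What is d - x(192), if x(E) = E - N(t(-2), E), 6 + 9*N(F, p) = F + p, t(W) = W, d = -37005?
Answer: -334589/9 ≈ -37177.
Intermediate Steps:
N(F, p) = -2/3 + F/9 + p/9 (N(F, p) = -2/3 + (F + p)/9 = -2/3 + (F/9 + p/9) = -2/3 + F/9 + p/9)
x(E) = 8/9 + 8*E/9 (x(E) = E - (-2/3 + (1/9)*(-2) + E/9) = E - (-2/3 - 2/9 + E/9) = E - (-8/9 + E/9) = E + (8/9 - E/9) = 8/9 + 8*E/9)
d - x(192) = -37005 - (8/9 + (8/9)*192) = -37005 - (8/9 + 512/3) = -37005 - 1*1544/9 = -37005 - 1544/9 = -334589/9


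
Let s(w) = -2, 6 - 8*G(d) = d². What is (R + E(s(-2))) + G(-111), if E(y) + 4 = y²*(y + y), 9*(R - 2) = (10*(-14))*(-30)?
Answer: -26177/24 ≈ -1090.7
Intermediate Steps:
G(d) = ¾ - d²/8
R = 1406/3 (R = 2 + ((10*(-14))*(-30))/9 = 2 + (-140*(-30))/9 = 2 + (⅑)*4200 = 2 + 1400/3 = 1406/3 ≈ 468.67)
E(y) = -4 + 2*y³ (E(y) = -4 + y²*(y + y) = -4 + y²*(2*y) = -4 + 2*y³)
(R + E(s(-2))) + G(-111) = (1406/3 + (-4 + 2*(-2)³)) + (¾ - ⅛*(-111)²) = (1406/3 + (-4 + 2*(-8))) + (¾ - ⅛*12321) = (1406/3 + (-4 - 16)) + (¾ - 12321/8) = (1406/3 - 20) - 12315/8 = 1346/3 - 12315/8 = -26177/24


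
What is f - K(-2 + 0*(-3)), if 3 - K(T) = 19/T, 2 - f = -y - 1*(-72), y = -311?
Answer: -787/2 ≈ -393.50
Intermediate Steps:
f = -381 (f = 2 - (-1*(-311) - 1*(-72)) = 2 - (311 + 72) = 2 - 1*383 = 2 - 383 = -381)
K(T) = 3 - 19/T
f - K(-2 + 0*(-3)) = -381 - (3 - 19/(-2 + 0*(-3))) = -381 - (3 - 19/(-2 + 0)) = -381 - (3 - 19/(-2)) = -381 - (3 - 19*(-½)) = -381 - (3 + 19/2) = -381 - 1*25/2 = -381 - 25/2 = -787/2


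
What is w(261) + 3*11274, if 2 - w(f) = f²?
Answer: -34297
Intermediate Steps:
w(f) = 2 - f²
w(261) + 3*11274 = (2 - 1*261²) + 3*11274 = (2 - 1*68121) + 33822 = (2 - 68121) + 33822 = -68119 + 33822 = -34297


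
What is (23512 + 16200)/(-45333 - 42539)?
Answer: -1241/2746 ≈ -0.45193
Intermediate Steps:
(23512 + 16200)/(-45333 - 42539) = 39712/(-87872) = 39712*(-1/87872) = -1241/2746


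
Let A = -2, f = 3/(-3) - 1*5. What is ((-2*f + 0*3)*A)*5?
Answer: -120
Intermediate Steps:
f = -6 (f = 3*(-1/3) - 5 = -1 - 5 = -6)
((-2*f + 0*3)*A)*5 = ((-2*(-6) + 0*3)*(-2))*5 = ((12 + 0)*(-2))*5 = (12*(-2))*5 = -24*5 = -120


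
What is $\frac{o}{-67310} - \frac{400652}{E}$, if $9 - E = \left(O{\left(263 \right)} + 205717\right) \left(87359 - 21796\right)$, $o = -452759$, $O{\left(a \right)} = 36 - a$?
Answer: $\frac{6099841095571619}{906836725353910} \approx 6.7265$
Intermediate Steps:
$E = -13472540861$ ($E = 9 - \left(\left(36 - 263\right) + 205717\right) \left(87359 - 21796\right) = 9 - \left(\left(36 - 263\right) + 205717\right) 65563 = 9 - \left(-227 + 205717\right) 65563 = 9 - 205490 \cdot 65563 = 9 - 13472540870 = -13472540861$)
$\frac{o}{-67310} - \frac{400652}{E} = - \frac{452759}{-67310} - \frac{400652}{-13472540861} = \left(-452759\right) \left(- \frac{1}{67310}\right) - - \frac{400652}{13472540861} = \frac{452759}{67310} + \frac{400652}{13472540861} = \frac{6099841095571619}{906836725353910}$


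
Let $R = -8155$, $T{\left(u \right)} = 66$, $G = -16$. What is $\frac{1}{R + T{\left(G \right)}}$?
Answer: $- \frac{1}{8089} \approx -0.00012362$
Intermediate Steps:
$\frac{1}{R + T{\left(G \right)}} = \frac{1}{-8155 + 66} = \frac{1}{-8089} = - \frac{1}{8089}$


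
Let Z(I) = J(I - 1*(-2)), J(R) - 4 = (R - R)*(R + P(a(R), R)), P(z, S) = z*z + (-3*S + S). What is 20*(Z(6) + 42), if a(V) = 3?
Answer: 920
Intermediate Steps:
P(z, S) = z² - 2*S
J(R) = 4 (J(R) = 4 + (R - R)*(R + (3² - 2*R)) = 4 + 0*(R + (9 - 2*R)) = 4 + 0*(9 - R) = 4 + 0 = 4)
Z(I) = 4
20*(Z(6) + 42) = 20*(4 + 42) = 20*46 = 920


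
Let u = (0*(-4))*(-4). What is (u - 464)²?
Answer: 215296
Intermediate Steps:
u = 0 (u = 0*(-4) = 0)
(u - 464)² = (0 - 464)² = (-464)² = 215296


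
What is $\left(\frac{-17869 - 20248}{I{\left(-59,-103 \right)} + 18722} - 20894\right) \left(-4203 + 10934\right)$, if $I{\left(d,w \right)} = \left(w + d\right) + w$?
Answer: $- \frac{2596003161425}{18457} \approx -1.4065 \cdot 10^{8}$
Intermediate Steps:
$I{\left(d,w \right)} = d + 2 w$ ($I{\left(d,w \right)} = \left(d + w\right) + w = d + 2 w$)
$\left(\frac{-17869 - 20248}{I{\left(-59,-103 \right)} + 18722} - 20894\right) \left(-4203 + 10934\right) = \left(\frac{-17869 - 20248}{\left(-59 + 2 \left(-103\right)\right) + 18722} - 20894\right) \left(-4203 + 10934\right) = \left(- \frac{38117}{\left(-59 - 206\right) + 18722} - 20894\right) 6731 = \left(- \frac{38117}{-265 + 18722} - 20894\right) 6731 = \left(- \frac{38117}{18457} - 20894\right) 6731 = \left(- \frac{385678675}{18457}\right) 6731 = - \frac{2596003161425}{18457}$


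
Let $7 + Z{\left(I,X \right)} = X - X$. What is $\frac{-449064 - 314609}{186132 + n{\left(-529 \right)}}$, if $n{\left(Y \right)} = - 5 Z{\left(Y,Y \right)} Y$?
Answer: $- \frac{763673}{167617} \approx -4.5561$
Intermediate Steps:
$Z{\left(I,X \right)} = -7$ ($Z{\left(I,X \right)} = -7 + \left(X - X\right) = -7 + 0 = -7$)
$n{\left(Y \right)} = 35 Y$ ($n{\left(Y \right)} = \left(-5\right) \left(-7\right) Y = 35 Y$)
$\frac{-449064 - 314609}{186132 + n{\left(-529 \right)}} = \frac{-449064 - 314609}{186132 + 35 \left(-529\right)} = - \frac{763673}{186132 - 18515} = - \frac{763673}{167617}$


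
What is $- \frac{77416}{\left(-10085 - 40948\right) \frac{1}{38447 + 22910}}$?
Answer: $\frac{4750013512}{51033} \approx 93077.0$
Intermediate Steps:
$- \frac{77416}{\left(-10085 - 40948\right) \frac{1}{38447 + 22910}} = - \frac{77416}{\left(-51033\right) \frac{1}{61357}} = - \frac{77416}{- \frac{51033}{61357}} = \left(-77416\right) \left(- \frac{61357}{51033}\right) = \frac{4750013512}{51033}$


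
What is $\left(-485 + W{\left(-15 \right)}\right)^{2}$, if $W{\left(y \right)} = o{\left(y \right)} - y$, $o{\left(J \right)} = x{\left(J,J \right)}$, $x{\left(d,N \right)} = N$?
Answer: $235225$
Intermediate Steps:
$o{\left(J \right)} = J$
$W{\left(y \right)} = 0$ ($W{\left(y \right)} = y - y = 0$)
$\left(-485 + W{\left(-15 \right)}\right)^{2} = \left(-485 + 0\right)^{2} = \left(-485\right)^{2} = 235225$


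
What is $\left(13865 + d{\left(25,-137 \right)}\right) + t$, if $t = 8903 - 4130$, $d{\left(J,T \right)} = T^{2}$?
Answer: $37407$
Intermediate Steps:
$t = 4773$
$\left(13865 + d{\left(25,-137 \right)}\right) + t = \left(13865 + \left(-137\right)^{2}\right) + 4773 = \left(13865 + 18769\right) + 4773 = 32634 + 4773 = 37407$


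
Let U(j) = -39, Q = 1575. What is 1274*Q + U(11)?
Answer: 2006511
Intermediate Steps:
1274*Q + U(11) = 1274*1575 - 39 = 2006550 - 39 = 2006511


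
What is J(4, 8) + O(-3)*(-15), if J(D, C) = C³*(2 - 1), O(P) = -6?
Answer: 602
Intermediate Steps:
J(D, C) = C³ (J(D, C) = C³*1 = C³)
J(4, 8) + O(-3)*(-15) = 8³ - 6*(-15) = 512 + 90 = 602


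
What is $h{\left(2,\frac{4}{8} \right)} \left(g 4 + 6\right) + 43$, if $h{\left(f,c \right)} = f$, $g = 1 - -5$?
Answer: $103$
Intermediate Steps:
$g = 6$ ($g = 1 + 5 = 6$)
$h{\left(2,\frac{4}{8} \right)} \left(g 4 + 6\right) + 43 = 2 \left(6 \cdot 4 + 6\right) + 43 = 2 \left(24 + 6\right) + 43 = 2 \cdot 30 + 43 = 60 + 43 = 103$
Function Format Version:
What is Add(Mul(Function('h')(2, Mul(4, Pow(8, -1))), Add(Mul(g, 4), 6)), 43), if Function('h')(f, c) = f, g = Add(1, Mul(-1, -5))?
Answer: 103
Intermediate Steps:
g = 6 (g = Add(1, 5) = 6)
Add(Mul(Function('h')(2, Mul(4, Pow(8, -1))), Add(Mul(g, 4), 6)), 43) = Add(Mul(2, Add(Mul(6, 4), 6)), 43) = Add(Mul(2, Add(24, 6)), 43) = Add(Mul(2, 30), 43) = Add(60, 43) = 103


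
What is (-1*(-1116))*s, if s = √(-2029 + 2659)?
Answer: 3348*√70 ≈ 28011.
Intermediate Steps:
s = 3*√70 (s = √630 = 3*√70 ≈ 25.100)
(-1*(-1116))*s = (-1*(-1116))*(3*√70) = 1116*(3*√70) = 3348*√70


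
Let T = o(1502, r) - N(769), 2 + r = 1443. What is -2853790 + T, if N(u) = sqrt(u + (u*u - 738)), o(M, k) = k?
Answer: -2852349 - 4*sqrt(36962) ≈ -2.8531e+6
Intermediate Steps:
r = 1441 (r = -2 + 1443 = 1441)
N(u) = sqrt(-738 + u + u**2) (N(u) = sqrt(u + (u**2 - 738)) = sqrt(u + (-738 + u**2)) = sqrt(-738 + u + u**2))
T = 1441 - 4*sqrt(36962) (T = 1441 - sqrt(-738 + 769 + 769**2) = 1441 - sqrt(-738 + 769 + 591361) = 1441 - sqrt(591392) = 1441 - 4*sqrt(36962) ≈ 671.98)
-2853790 + T = -2853790 + (1441 - 4*sqrt(36962)) = -2852349 - 4*sqrt(36962)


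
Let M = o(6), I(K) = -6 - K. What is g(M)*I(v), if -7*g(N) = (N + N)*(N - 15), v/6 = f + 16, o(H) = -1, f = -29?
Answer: -2304/7 ≈ -329.14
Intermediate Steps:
v = -78 (v = 6*(-29 + 16) = 6*(-13) = -78)
M = -1
g(N) = -2*N*(-15 + N)/7 (g(N) = -(N + N)*(N - 15)/7 = -2*N*(-15 + N)/7)
g(M)*I(v) = ((2/7)*(-1)*(15 - 1*(-1)))*(-6 - 1*(-78)) = ((2/7)*(-1)*(15 + 1))*(-6 + 78) = ((2/7)*(-1)*16)*72 = -32/7*72 = -2304/7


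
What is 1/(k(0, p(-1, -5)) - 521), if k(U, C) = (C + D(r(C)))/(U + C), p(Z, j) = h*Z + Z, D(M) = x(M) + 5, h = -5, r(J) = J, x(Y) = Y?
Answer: -4/2071 ≈ -0.0019314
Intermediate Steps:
D(M) = 5 + M (D(M) = M + 5 = 5 + M)
p(Z, j) = -4*Z (p(Z, j) = -5*Z + Z = -4*Z)
k(U, C) = (5 + 2*C)/(C + U) (k(U, C) = (C + (5 + C))/(U + C) = (5 + 2*C)/(C + U))
1/(k(0, p(-1, -5)) - 521) = 1/((5 + 2*(-4*(-1)))/(-4*(-1) + 0) - 521) = 1/((5 + 2*4)/(4 + 0) - 521) = 1/((5 + 8)/4 - 521) = 1/((1/4)*13 - 521) = 1/(13/4 - 521) = 1/(-2071/4) = -4/2071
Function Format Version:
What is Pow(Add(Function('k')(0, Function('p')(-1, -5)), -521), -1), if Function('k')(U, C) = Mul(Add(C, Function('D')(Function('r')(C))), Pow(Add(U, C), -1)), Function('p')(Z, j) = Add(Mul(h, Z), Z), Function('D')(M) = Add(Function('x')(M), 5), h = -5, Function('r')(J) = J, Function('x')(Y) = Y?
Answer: Rational(-4, 2071) ≈ -0.0019314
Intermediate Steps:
Function('D')(M) = Add(5, M) (Function('D')(M) = Add(M, 5) = Add(5, M))
Function('p')(Z, j) = Mul(-4, Z) (Function('p')(Z, j) = Add(Mul(-5, Z), Z) = Mul(-4, Z))
Function('k')(U, C) = Mul(Pow(Add(C, U), -1), Add(5, Mul(2, C))) (Function('k')(U, C) = Mul(Add(C, Add(5, C)), Pow(Add(U, C), -1)) = Mul(Add(5, Mul(2, C)), Pow(Add(C, U), -1)) = Mul(Pow(Add(C, U), -1), Add(5, Mul(2, C))))
Pow(Add(Function('k')(0, Function('p')(-1, -5)), -521), -1) = Pow(Add(Mul(Pow(Add(Mul(-4, -1), 0), -1), Add(5, Mul(2, Mul(-4, -1)))), -521), -1) = Pow(Add(Mul(Pow(Add(4, 0), -1), Add(5, Mul(2, 4))), -521), -1) = Pow(Add(Mul(Pow(4, -1), Add(5, 8)), -521), -1) = Pow(Add(Mul(Rational(1, 4), 13), -521), -1) = Pow(Add(Rational(13, 4), -521), -1) = Pow(Rational(-2071, 4), -1) = Rational(-4, 2071)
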